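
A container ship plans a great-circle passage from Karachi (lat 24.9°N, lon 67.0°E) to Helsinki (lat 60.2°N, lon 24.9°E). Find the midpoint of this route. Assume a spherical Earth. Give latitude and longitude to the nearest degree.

Write both endpoints as unit vectors p₁, p₂ with components (cos φ cos λ, cos φ sin λ, sin φ).
The central angle between the endpoints is δ = arccos(p₁·p₂) ≈ 0.796 rad (45.6°).
Interpolate at f = 1/2 with slerp weights a = sin((1−f)δ)/sin δ ≈ 0.542, b = sin(fδ)/sin δ ≈ 0.542.
p = a·p₁ + b·p₂ ≈ (0.437, 0.566, 0.699); φ = arcsin(p_z) ≈ 44.35°, λ = atan2(p_y, p_x) ≈ 52.36°.

≈ lat 44°N, lon 52°E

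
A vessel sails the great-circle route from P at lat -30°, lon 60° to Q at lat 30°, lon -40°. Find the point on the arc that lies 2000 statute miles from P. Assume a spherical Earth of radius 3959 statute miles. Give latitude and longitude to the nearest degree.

≈ lat -16°, lon 32°

The haversine formula gives a central angle δ ≈ 1.961 rad (112.3°) between the endpoints. The total great-circle distance is δ·R ≈ 1.961 × 3959 ≈ 7763 mi, so the target fraction is f = 2000/7763 ≈ 0.258.
Interpolate at f ≈ 0.258 with slerp weights a = sin((1−f)δ)/sin δ ≈ 1.074, b = sin(fδ)/sin δ ≈ 0.523.
p = a·p₁ + b·p₂ ≈ (0.812, 0.514, -0.275); φ = arcsin(p_z) ≈ -15.99°, λ = atan2(p_y, p_x) ≈ 32.34°.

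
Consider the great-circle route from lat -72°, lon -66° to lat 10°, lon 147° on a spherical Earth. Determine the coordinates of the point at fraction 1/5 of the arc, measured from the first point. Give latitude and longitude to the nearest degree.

Write both endpoints as unit vectors p₁, p₂ with components (cos φ cos λ, cos φ sin λ, sin φ).
The central angle between the endpoints is δ = arccos(p₁·p₂) ≈ 2.005 rad (114.9°).
Interpolate at f = 1/5 with slerp weights a = sin((1−f)δ)/sin δ ≈ 1.102, b = sin(fδ)/sin δ ≈ 0.430.
p = a·p₁ + b·p₂ ≈ (-0.217, -0.080, -0.973); φ = arcsin(p_z) ≈ -76.63°, λ = atan2(p_y, p_x) ≈ -159.69°.

≈ lat -77°, lon -160°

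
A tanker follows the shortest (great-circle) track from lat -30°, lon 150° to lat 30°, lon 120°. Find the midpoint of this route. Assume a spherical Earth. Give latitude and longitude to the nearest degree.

≈ lat 0°, lon 135°

The haversine formula gives a central angle δ ≈ 1.160 rad (66.5°) between the endpoints.
Interpolate at f = 1/2 with slerp weights a = sin((1−f)δ)/sin δ ≈ 0.598, b = sin(fδ)/sin δ ≈ 0.598.
p = a·p₁ + b·p₂ ≈ (-0.707, 0.707, 0.000); φ = arcsin(p_z) ≈ 0.00°, λ = atan2(p_y, p_x) ≈ 135.00°.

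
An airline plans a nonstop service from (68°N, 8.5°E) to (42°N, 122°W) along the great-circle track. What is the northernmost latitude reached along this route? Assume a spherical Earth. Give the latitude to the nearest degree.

The great circle lies in the plane with unit normal n̂ = (p₁ × p₂)/|p₁ × p₂|.
Here n̂_z ≈ -0.236; the vertex latitude is φ_max = arccos|n̂_z| ≈ 76.4°.
Check via Clairaut: cos φ_max = |cos φ₁| · sin C = cos(68.0°)·sin(39.0°) ≈ 0.236, again giving ≈ 76.4°.

≈ 76°N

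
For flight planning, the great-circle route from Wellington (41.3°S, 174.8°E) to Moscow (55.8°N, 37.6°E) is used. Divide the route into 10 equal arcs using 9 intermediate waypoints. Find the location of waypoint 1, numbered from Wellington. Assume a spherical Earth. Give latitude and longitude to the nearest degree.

≈ (31°S, 162°E)

Write both endpoints as unit vectors p₁, p₂ with components (cos φ cos λ, cos φ sin λ, sin φ).
The central angle between the endpoints is δ = arccos(p₁·p₂) ≈ 2.598 rad (148.8°).
Interpolate at f = 1/10 with slerp weights a = sin((1−f)δ)/sin δ ≈ 1.391, b = sin(fδ)/sin δ ≈ 0.496.
p = a·p₁ + b·p₂ ≈ (-0.820, 0.265, -0.508); φ = arcsin(p_z) ≈ -30.51°, λ = atan2(p_y, p_x) ≈ 162.09°.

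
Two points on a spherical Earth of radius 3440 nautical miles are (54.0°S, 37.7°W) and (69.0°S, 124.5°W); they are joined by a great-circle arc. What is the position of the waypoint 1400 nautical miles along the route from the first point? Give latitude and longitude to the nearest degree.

≈ (69°S, 77°W)

From cos δ = sin φ₁ sin φ₂ + cos φ₁ cos φ₂ cos Δλ, the central angle is δ ≈ 0.697 rad (39.9°). The total great-circle distance is δ·R ≈ 0.697 × 3440 ≈ 2396 nmi, so the target fraction is f = 1400/2396 ≈ 0.584.
Interpolate at f ≈ 0.584 with slerp weights a = sin((1−f)δ)/sin δ ≈ 0.445, b = sin(fδ)/sin δ ≈ 0.617.
p = a·p₁ + b·p₂ ≈ (0.082, -0.342, -0.936); φ = arcsin(p_z) ≈ -69.40°, λ = atan2(p_y, p_x) ≈ -76.56°.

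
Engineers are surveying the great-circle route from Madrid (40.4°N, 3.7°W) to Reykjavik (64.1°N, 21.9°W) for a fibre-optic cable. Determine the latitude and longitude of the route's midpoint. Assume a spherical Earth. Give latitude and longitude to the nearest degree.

≈ 53°N, 10°W

The haversine formula gives a central angle δ ≈ 0.453 rad (26.0°) between the endpoints.
Interpolate at f = 1/2 with slerp weights a = sin((1−f)δ)/sin δ ≈ 0.513, b = sin(fδ)/sin δ ≈ 0.513.
p = a·p₁ + b·p₂ ≈ (0.598, -0.109, 0.794); φ = arcsin(p_z) ≈ 52.57°, λ = atan2(p_y, p_x) ≈ -10.31°.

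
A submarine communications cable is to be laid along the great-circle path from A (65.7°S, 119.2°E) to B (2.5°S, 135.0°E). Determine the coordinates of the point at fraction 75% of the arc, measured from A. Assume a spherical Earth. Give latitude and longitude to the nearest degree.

From cos δ = sin φ₁ sin φ₂ + cos φ₁ cos φ₂ cos Δλ, the central angle is δ ≈ 1.120 rad (64.2°).
Interpolate at f = 0.75 with slerp weights a = sin((1−f)δ)/sin δ ≈ 0.307, b = sin(fδ)/sin δ ≈ 0.827.
p = a·p₁ + b·p₂ ≈ (-0.646, 0.695, -0.316); φ = arcsin(p_z) ≈ -18.42°, λ = atan2(p_y, p_x) ≈ 132.92°.

≈ (18°S, 133°E)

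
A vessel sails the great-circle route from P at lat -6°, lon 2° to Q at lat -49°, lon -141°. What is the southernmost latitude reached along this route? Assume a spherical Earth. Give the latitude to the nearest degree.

The great circle lies in the plane with unit normal n̂ = (p₁ × p₂)/|p₁ × p₂|.
Here n̂_z ≈ -0.438; the vertex latitude is φ_max = arccos|n̂_z| ≈ 64.0°.

≈ -64°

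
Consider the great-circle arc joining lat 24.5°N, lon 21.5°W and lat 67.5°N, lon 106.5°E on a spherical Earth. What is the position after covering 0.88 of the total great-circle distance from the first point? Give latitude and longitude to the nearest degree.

≈ lat 73°N, lon 82°E

Convert each endpoint to a unit vector on the sphere (x = cos φ cos λ, y = cos φ sin λ, z = sin φ).
The central angle between the endpoints is δ = arccos(p₁·p₂) ≈ 1.401 rad (80.3°).
Interpolate at f = 0.88 with slerp weights a = sin((1−f)δ)/sin δ ≈ 0.170, b = sin(fδ)/sin δ ≈ 0.957.
p = a·p₁ + b·p₂ ≈ (0.040, 0.295, 0.955); φ = arcsin(p_z) ≈ 72.71°, λ = atan2(p_y, p_x) ≈ 82.32°.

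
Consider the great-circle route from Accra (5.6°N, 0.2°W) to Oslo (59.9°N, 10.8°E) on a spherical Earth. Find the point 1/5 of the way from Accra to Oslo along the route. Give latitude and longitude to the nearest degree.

≈ 17°N, 1°E

Convert each endpoint to a unit vector on the sphere (x = cos φ cos λ, y = cos φ sin λ, z = sin φ).
The central angle between the endpoints is δ = arccos(p₁·p₂) ≈ 0.959 rad (54.9°).
Interpolate at f = 1/5 with slerp weights a = sin((1−f)δ)/sin δ ≈ 0.848, b = sin(fδ)/sin δ ≈ 0.233.
p = a·p₁ + b·p₂ ≈ (0.959, 0.019, 0.284); φ = arcsin(p_z) ≈ 16.51°, λ = atan2(p_y, p_x) ≈ 1.13°.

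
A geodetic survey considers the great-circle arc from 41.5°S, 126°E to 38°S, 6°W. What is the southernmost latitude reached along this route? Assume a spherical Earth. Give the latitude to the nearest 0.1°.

≈ 64.0°S

The great circle lies in the plane with unit normal n̂ = (p₁ × p₂)/|p₁ × p₂|.
Here n̂_z ≈ -0.439; the vertex latitude is φ_max = arccos|n̂_z| ≈ 64.0°.
Check via Clairaut: cos φ_max = |cos φ₁| · sin C = cos(41.5°)·sin(144.2°) ≈ 0.439, again giving ≈ 64.0°.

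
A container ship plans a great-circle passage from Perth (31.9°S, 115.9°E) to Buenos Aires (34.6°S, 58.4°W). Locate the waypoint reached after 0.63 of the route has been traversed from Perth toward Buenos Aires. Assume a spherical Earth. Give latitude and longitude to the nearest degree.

Write both endpoints as unit vectors p₁, p₂ with components (cos φ cos λ, cos φ sin λ, sin φ).
The central angle between the endpoints is δ = arccos(p₁·p₂) ≈ 1.977 rad (113.3°).
Interpolate at f = 0.63 with slerp weights a = sin((1−f)δ)/sin δ ≈ 0.727, b = sin(fδ)/sin δ ≈ 1.032.
p = a·p₁ + b·p₂ ≈ (0.175, -0.168, -0.970); φ = arcsin(p_z) ≈ -75.96°, λ = atan2(p_y, p_x) ≈ -43.76°.

≈ 76°S, 44°W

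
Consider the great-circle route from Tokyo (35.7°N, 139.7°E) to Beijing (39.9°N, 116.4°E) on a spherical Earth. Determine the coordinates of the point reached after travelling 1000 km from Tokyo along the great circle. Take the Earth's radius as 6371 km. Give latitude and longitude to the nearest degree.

Convert each endpoint to a unit vector on the sphere (x = cos φ cos λ, y = cos φ sin λ, z = sin φ).
The central angle between the endpoints is δ = arccos(p₁·p₂) ≈ 0.329 rad (18.8°). The total great-circle distance is δ·R ≈ 0.329 × 6371 ≈ 2093 km, so the target fraction is f = 1000/2093 ≈ 0.478.
Interpolate at f ≈ 0.478 with slerp weights a = sin((1−f)δ)/sin δ ≈ 0.529, b = sin(fδ)/sin δ ≈ 0.484.
p = a·p₁ + b·p₂ ≈ (-0.493, 0.611, 0.620); φ = arcsin(p_z) ≈ 38.28°, λ = atan2(p_y, p_x) ≈ 128.91°.

≈ (38°N, 129°E)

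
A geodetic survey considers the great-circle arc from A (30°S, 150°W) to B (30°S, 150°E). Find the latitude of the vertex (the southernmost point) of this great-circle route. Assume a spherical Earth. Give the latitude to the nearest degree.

The great circle lies in the plane with unit normal n̂ = (p₁ × p₂)/|p₁ × p₂|.
Here n̂_z ≈ -0.832; the vertex latitude is φ_max = arccos|n̂_z| ≈ 33.7°.
Check via Clairaut: cos φ_max = |cos φ₁| · sin C = cos(30.0°)·sin(106.1°) ≈ 0.832, again giving ≈ 33.7°.

≈ 34°S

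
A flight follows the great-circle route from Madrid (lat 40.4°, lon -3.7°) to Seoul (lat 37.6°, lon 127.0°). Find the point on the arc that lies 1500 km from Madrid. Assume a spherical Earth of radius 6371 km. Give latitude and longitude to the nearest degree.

≈ lat 51°, lon 9°

Write both endpoints as unit vectors p₁, p₂ with components (cos φ cos λ, cos φ sin λ, sin φ).
The central angle between the endpoints is δ = arccos(p₁·p₂) ≈ 1.569 rad (89.9°). The total great-circle distance is δ·R ≈ 1.569 × 6371 ≈ 9995 km, so the target fraction is f = 1500/9995 ≈ 0.150.
Interpolate at f ≈ 0.150 with slerp weights a = sin((1−f)δ)/sin δ ≈ 0.972, b = sin(fδ)/sin δ ≈ 0.233.
p = a·p₁ + b·p₂ ≈ (0.627, 0.100, 0.772); φ = arcsin(p_z) ≈ 50.56°, λ = atan2(p_y, p_x) ≈ 9.04°.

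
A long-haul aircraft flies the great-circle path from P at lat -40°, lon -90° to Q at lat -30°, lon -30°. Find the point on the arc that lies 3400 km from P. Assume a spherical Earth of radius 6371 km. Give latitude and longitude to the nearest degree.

Convert each endpoint to a unit vector on the sphere (x = cos φ cos λ, y = cos φ sin λ, z = sin φ).
The central angle between the endpoints is δ = arccos(p₁·p₂) ≈ 0.859 rad (49.2°). The total great-circle distance is δ·R ≈ 0.859 × 6371 ≈ 5473 km, so the target fraction is f = 3400/5473 ≈ 0.621.
Interpolate at f ≈ 0.621 with slerp weights a = sin((1−f)δ)/sin δ ≈ 0.422, b = sin(fδ)/sin δ ≈ 0.672.
p = a·p₁ + b·p₂ ≈ (0.504, -0.614, -0.607); φ = arcsin(p_z) ≈ -37.39°, λ = atan2(p_y, p_x) ≈ -50.64°.

≈ lat -37°, lon -51°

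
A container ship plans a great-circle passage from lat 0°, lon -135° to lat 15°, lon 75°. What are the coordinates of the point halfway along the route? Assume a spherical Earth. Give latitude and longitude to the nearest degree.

≈ lat 27°, lon 154°

Write both endpoints as unit vectors p₁, p₂ with components (cos φ cos λ, cos φ sin λ, sin φ).
The central angle between the endpoints is δ = arccos(p₁·p₂) ≈ 2.562 rad (146.8°).
Interpolate at f = 1/2 with slerp weights a = sin((1−f)δ)/sin δ ≈ 1.749, b = sin(fδ)/sin δ ≈ 1.749.
p = a·p₁ + b·p₂ ≈ (-0.799, 0.395, 0.453); φ = arcsin(p_z) ≈ 26.91°, λ = atan2(p_y, p_x) ≈ 153.70°.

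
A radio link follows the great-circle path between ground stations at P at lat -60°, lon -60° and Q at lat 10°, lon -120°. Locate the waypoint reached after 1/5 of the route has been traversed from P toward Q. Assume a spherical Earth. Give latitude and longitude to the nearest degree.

≈ lat -49°, lon -82°

Write both endpoints as unit vectors p₁, p₂ with components (cos φ cos λ, cos φ sin λ, sin φ).
The central angle between the endpoints is δ = arccos(p₁·p₂) ≈ 1.475 rad (84.5°).
Interpolate at f = 1/5 with slerp weights a = sin((1−f)δ)/sin δ ≈ 0.929, b = sin(fδ)/sin δ ≈ 0.292.
p = a·p₁ + b·p₂ ≈ (0.088, -0.651, -0.754); φ = arcsin(p_z) ≈ -48.91°, λ = atan2(p_y, p_x) ≈ -82.27°.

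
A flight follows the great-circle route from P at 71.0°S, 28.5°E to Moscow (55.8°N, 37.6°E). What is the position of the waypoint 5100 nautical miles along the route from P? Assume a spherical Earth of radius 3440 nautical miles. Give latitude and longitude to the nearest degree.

≈ 14°N, 35°E

From cos δ = sin φ₁ sin φ₂ + cos φ₁ cos φ₂ cos Δλ, the central angle is δ ≈ 2.216 rad (127.0°). The total great-circle distance is δ·R ≈ 2.216 × 3440 ≈ 7623 nmi, so the target fraction is f = 5100/7623 ≈ 0.669.
Interpolate at f ≈ 0.669 with slerp weights a = sin((1−f)δ)/sin δ ≈ 0.838, b = sin(fδ)/sin δ ≈ 1.247.
p = a·p₁ + b·p₂ ≈ (0.795, 0.558, 0.239); φ = arcsin(p_z) ≈ 13.83°, λ = atan2(p_y, p_x) ≈ 35.05°.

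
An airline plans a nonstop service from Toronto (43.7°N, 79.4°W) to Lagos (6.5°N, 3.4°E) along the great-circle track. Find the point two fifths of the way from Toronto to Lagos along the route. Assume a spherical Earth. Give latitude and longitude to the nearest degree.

Write both endpoints as unit vectors p₁, p₂ with components (cos φ cos λ, cos φ sin λ, sin φ).
The central angle between the endpoints is δ = arccos(p₁·p₂) ≈ 1.402 rad (80.3°).
Interpolate at f = 2/5 with slerp weights a = sin((1−f)δ)/sin δ ≈ 0.756, b = sin(fδ)/sin δ ≈ 0.539.
p = a·p₁ + b·p₂ ≈ (0.636, -0.506, 0.583); φ = arcsin(p_z) ≈ 35.69°, λ = atan2(p_y, p_x) ≈ -38.50°.

≈ (36°N, 38°W)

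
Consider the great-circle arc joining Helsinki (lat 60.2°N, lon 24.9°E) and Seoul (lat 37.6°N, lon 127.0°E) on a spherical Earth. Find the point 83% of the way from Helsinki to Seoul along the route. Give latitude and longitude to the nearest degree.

≈ lat 46°N, lon 119°E

Write both endpoints as unit vectors p₁, p₂ with components (cos φ cos λ, cos φ sin λ, sin φ).
The central angle between the endpoints is δ = arccos(p₁·p₂) ≈ 1.107 rad (63.5°).
Interpolate at f = 0.83 with slerp weights a = sin((1−f)δ)/sin δ ≈ 0.209, b = sin(fδ)/sin δ ≈ 0.889.
p = a·p₁ + b·p₂ ≈ (-0.329, 0.606, 0.724); φ = arcsin(p_z) ≈ 46.37°, λ = atan2(p_y, p_x) ≈ 118.53°.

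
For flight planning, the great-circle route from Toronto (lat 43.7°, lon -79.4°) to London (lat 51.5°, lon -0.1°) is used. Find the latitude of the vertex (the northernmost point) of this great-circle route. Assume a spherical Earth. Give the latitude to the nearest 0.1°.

≈ 55.5°

The great circle lies in the plane with unit normal n̂ = (p₁ × p₂)/|p₁ × p₂|.
Here n̂_z ≈ +0.566; the vertex latitude is φ_max = arccos|n̂_z| ≈ 55.5°.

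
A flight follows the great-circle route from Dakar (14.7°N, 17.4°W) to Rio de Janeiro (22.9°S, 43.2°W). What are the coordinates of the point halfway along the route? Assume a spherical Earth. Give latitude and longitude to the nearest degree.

≈ 4°S, 30°W

Write both endpoints as unit vectors p₁, p₂ with components (cos φ cos λ, cos φ sin λ, sin φ).
The central angle between the endpoints is δ = arccos(p₁·p₂) ≈ 0.791 rad (45.3°).
Interpolate at f = 1/2 with slerp weights a = sin((1−f)δ)/sin δ ≈ 0.542, b = sin(fδ)/sin δ ≈ 0.542.
p = a·p₁ + b·p₂ ≈ (0.864, -0.498, -0.073); φ = arcsin(p_z) ≈ -4.21°, λ = atan2(p_y, p_x) ≈ -29.98°.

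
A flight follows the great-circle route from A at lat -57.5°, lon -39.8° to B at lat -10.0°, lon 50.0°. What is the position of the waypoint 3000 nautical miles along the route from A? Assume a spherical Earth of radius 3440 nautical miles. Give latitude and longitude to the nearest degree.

Convert each endpoint to a unit vector on the sphere (x = cos φ cos λ, y = cos φ sin λ, z = sin φ).
The central angle between the endpoints is δ = arccos(p₁·p₂) ≈ 1.422 rad (81.5°). The total great-circle distance is δ·R ≈ 1.422 × 3440 ≈ 4891 nmi, so the target fraction is f = 3000/4891 ≈ 0.613.
Interpolate at f ≈ 0.613 with slerp weights a = sin((1−f)δ)/sin δ ≈ 0.528, b = sin(fδ)/sin δ ≈ 0.774.
p = a·p₁ + b·p₂ ≈ (0.708, 0.402, -0.580); φ = arcsin(p_z) ≈ -35.46°, λ = atan2(p_y, p_x) ≈ 29.60°.

≈ lat -35°, lon 30°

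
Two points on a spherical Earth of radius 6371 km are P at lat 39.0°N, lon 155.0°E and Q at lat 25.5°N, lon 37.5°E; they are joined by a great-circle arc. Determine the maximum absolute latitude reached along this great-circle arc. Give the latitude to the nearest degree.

The great circle lies in the plane with unit normal n̂ = (p₁ × p₂)/|p₁ × p₂|.
Here n̂_z ≈ -0.623; the vertex latitude is φ_max = arccos|n̂_z| ≈ 51.5°.
Check via Clairaut: cos φ_max = |cos φ₁| · sin C = cos(39.0°)·sin(53.3°) ≈ 0.623, again giving ≈ 51.5°.

≈ 51°N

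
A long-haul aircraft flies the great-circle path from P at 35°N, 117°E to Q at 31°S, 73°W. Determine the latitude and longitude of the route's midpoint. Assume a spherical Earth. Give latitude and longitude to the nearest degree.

≈ 21°N, 143°W

From cos δ = sin φ₁ sin φ₂ + cos φ₁ cos φ₂ cos Δλ, the central angle is δ ≈ 2.980 rad (170.7°).
Interpolate at f = 1/2 with slerp weights a = sin((1−f)δ)/sin δ ≈ 6.177, b = sin(fδ)/sin δ ≈ 6.177.
p = a·p₁ + b·p₂ ≈ (-0.749, -0.555, 0.362); φ = arcsin(p_z) ≈ 21.20°, λ = atan2(p_y, p_x) ≈ -143.47°.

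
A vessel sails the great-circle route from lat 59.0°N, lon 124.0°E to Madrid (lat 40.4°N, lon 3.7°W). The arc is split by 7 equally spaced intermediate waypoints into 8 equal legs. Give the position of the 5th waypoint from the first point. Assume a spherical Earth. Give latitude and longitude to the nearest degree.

≈ lat 63°N, lon 21°E

The haversine formula gives a central angle δ ≈ 1.250 rad (71.6°) between the endpoints.
Interpolate at f = 5/8 with slerp weights a = sin((1−f)δ)/sin δ ≈ 0.476, b = sin(fδ)/sin δ ≈ 0.742.
p = a·p₁ + b·p₂ ≈ (0.427, 0.167, 0.889); φ = arcsin(p_z) ≈ 62.73°, λ = atan2(p_y, p_x) ≈ 21.35°.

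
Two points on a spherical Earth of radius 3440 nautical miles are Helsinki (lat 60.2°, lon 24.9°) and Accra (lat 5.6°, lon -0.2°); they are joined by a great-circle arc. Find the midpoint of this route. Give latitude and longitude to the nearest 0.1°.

Convert each endpoint to a unit vector on the sphere (x = cos φ cos λ, y = cos φ sin λ, z = sin φ).
The central angle between the endpoints is δ = arccos(p₁·p₂) ≈ 1.009 rad (57.8°).
Interpolate at f = 1/2 with slerp weights a = sin((1−f)δ)/sin δ ≈ 0.571, b = sin(fδ)/sin δ ≈ 0.571.
p = a·p₁ + b·p₂ ≈ (0.826, 0.118, 0.551); φ = arcsin(p_z) ≈ 33.46°, λ = atan2(p_y, p_x) ≈ 8.10°.

≈ lat 33.5°, lon 8.1°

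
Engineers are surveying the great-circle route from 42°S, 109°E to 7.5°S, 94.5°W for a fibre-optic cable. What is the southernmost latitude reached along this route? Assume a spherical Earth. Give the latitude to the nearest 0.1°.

The great circle lies in the plane with unit normal n̂ = (p₁ × p₂)/|p₁ × p₂|.
Here n̂_z ≈ +0.363; the vertex latitude is φ_max = arccos|n̂_z| ≈ 68.7°.
Check via Clairaut: cos φ_max = |cos φ₁| · sin C = cos(42.0°)·sin(150.7°) ≈ 0.363, again giving ≈ 68.7°.

≈ 68.7°S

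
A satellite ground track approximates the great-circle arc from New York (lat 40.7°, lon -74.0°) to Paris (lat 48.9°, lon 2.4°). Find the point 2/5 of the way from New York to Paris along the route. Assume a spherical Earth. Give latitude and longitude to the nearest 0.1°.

Convert each endpoint to a unit vector on the sphere (x = cos φ cos λ, y = cos φ sin λ, z = sin φ).
The central angle between the endpoints is δ = arccos(p₁·p₂) ≈ 0.917 rad (52.5°).
Interpolate at f = 2/5 with slerp weights a = sin((1−f)δ)/sin δ ≈ 0.659, b = sin(fδ)/sin δ ≈ 0.452.
p = a·p₁ + b·p₂ ≈ (0.434, -0.468, 0.770); φ = arcsin(p_z) ≈ 50.35°, λ = atan2(p_y, p_x) ≈ -47.11°.

≈ lat 50.3°, lon -47.1°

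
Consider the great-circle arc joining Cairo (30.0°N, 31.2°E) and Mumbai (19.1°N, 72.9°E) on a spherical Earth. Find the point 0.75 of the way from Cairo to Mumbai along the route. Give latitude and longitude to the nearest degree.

Write both endpoints as unit vectors p₁, p₂ with components (cos φ cos λ, cos φ sin λ, sin φ).
The central angle between the endpoints is δ = arccos(p₁·p₂) ≈ 0.685 rad (39.2°).
Interpolate at f = 0.75 with slerp weights a = sin((1−f)δ)/sin δ ≈ 0.269, b = sin(fδ)/sin δ ≈ 0.777.
p = a·p₁ + b·p₂ ≈ (0.415, 0.822, 0.389); φ = arcsin(p_z) ≈ 22.88°, λ = atan2(p_y, p_x) ≈ 63.20°.

≈ 23°N, 63°E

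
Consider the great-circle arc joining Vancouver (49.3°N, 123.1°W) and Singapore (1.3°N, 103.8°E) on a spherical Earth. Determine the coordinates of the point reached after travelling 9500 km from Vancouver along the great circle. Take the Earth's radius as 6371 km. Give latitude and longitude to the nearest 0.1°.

≈ 26.3°N, 120.9°E

Convert each endpoint to a unit vector on the sphere (x = cos φ cos λ, y = cos φ sin λ, z = sin φ).
The central angle between the endpoints is δ = arccos(p₁·p₂) ≈ 2.013 rad (115.4°). The total great-circle distance is δ·R ≈ 2.013 × 6371 ≈ 12827 km, so the target fraction is f = 9500/12827 ≈ 0.741.
Interpolate at f ≈ 0.741 with slerp weights a = sin((1−f)δ)/sin δ ≈ 0.552, b = sin(fδ)/sin δ ≈ 1.103.
p = a·p₁ + b·p₂ ≈ (-0.460, 0.769, 0.444); φ = arcsin(p_z) ≈ 26.33°, λ = atan2(p_y, p_x) ≈ 120.85°.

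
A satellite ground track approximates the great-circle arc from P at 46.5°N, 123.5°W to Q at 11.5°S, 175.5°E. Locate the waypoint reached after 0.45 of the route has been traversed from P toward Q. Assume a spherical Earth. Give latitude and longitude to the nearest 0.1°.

≈ 23.0°N, 157.1°W

Write both endpoints as unit vectors p₁, p₂ with components (cos φ cos λ, cos φ sin λ, sin φ).
The central angle between the endpoints is δ = arccos(p₁·p₂) ≈ 1.387 rad (79.5°).
Interpolate at f = 0.45 with slerp weights a = sin((1−f)δ)/sin δ ≈ 0.703, b = sin(fδ)/sin δ ≈ 0.595.
p = a·p₁ + b·p₂ ≈ (-0.848, -0.358, 0.391); φ = arcsin(p_z) ≈ 23.04°, λ = atan2(p_y, p_x) ≈ -157.12°.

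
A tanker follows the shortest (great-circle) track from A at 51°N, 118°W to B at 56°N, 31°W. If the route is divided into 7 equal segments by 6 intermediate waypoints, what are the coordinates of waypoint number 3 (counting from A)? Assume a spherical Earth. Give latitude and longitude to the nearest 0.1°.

≈ 61.1°N, 84.8°W

Convert each endpoint to a unit vector on the sphere (x = cos φ cos λ, y = cos φ sin λ, z = sin φ).
The central angle between the endpoints is δ = arccos(p₁·p₂) ≈ 0.846 rad (48.5°).
Interpolate at f = 3/7 with slerp weights a = sin((1−f)δ)/sin δ ≈ 0.621, b = sin(fδ)/sin δ ≈ 0.474.
p = a·p₁ + b·p₂ ≈ (0.044, -0.481, 0.875); φ = arcsin(p_z) ≈ 61.09°, λ = atan2(p_y, p_x) ≈ -84.82°.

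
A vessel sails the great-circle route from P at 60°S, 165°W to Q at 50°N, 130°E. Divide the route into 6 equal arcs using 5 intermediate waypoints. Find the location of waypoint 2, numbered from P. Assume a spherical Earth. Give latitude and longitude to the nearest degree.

≈ 25°S, 166°E

From cos δ = sin φ₁ sin φ₂ + cos φ₁ cos φ₂ cos Δλ, the central angle is δ ≈ 2.127 rad (121.8°).
Interpolate at f = 2/6 with slerp weights a = sin((1−f)δ)/sin δ ≈ 1.163, b = sin(fδ)/sin δ ≈ 0.766.
p = a·p₁ + b·p₂ ≈ (-0.878, 0.227, -0.421); φ = arcsin(p_z) ≈ -24.87°, λ = atan2(p_y, p_x) ≈ 165.53°.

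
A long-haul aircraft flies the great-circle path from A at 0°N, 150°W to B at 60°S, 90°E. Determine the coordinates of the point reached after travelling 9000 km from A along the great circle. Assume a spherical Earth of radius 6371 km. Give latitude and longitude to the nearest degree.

≈ 62°S, 140°E

Convert each endpoint to a unit vector on the sphere (x = cos φ cos λ, y = cos φ sin λ, z = sin φ).
The central angle between the endpoints is δ = arccos(p₁·p₂) ≈ 1.823 rad (104.5°). The total great-circle distance is δ·R ≈ 1.823 × 6371 ≈ 11617 km, so the target fraction is f = 9000/11617 ≈ 0.775.
Interpolate at f ≈ 0.775 with slerp weights a = sin((1−f)δ)/sin δ ≈ 0.412, b = sin(fδ)/sin δ ≈ 1.020.
p = a·p₁ + b·p₂ ≈ (-0.357, 0.304, -0.883); φ = arcsin(p_z) ≈ -62.04°, λ = atan2(p_y, p_x) ≈ 139.63°.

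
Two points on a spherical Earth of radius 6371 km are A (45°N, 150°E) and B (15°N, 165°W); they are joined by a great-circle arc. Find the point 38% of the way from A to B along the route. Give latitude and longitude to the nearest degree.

The haversine formula gives a central angle δ ≈ 0.842 rad (48.2°) between the endpoints.
Interpolate at f = 0.38 with slerp weights a = sin((1−f)δ)/sin δ ≈ 0.668, b = sin(fδ)/sin δ ≈ 0.422.
p = a·p₁ + b·p₂ ≈ (-0.803, 0.131, 0.582); φ = arcsin(p_z) ≈ 35.58°, λ = atan2(p_y, p_x) ≈ 170.74°.

≈ (36°N, 171°E)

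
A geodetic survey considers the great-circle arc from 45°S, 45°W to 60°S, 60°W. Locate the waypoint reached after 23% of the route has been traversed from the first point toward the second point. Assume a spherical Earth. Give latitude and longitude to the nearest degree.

Convert each endpoint to a unit vector on the sphere (x = cos φ cos λ, y = cos φ sin λ, z = sin φ).
The central angle between the endpoints is δ = arccos(p₁·p₂) ≈ 0.305 rad (17.5°).
Interpolate at f = 0.23 with slerp weights a = sin((1−f)δ)/sin δ ≈ 0.775, b = sin(fδ)/sin δ ≈ 0.233.
p = a·p₁ + b·p₂ ≈ (0.446, -0.489, -0.750); φ = arcsin(p_z) ≈ -48.60°, λ = atan2(p_y, p_x) ≈ -47.62°.

≈ 49°S, 48°W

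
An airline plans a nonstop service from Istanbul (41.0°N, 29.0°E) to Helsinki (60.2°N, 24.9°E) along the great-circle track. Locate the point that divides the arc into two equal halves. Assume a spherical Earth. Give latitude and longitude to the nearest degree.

Convert each endpoint to a unit vector on the sphere (x = cos φ cos λ, y = cos φ sin λ, z = sin φ).
The central angle between the endpoints is δ = arccos(p₁·p₂) ≈ 0.338 rad (19.4°).
Interpolate at f = 1/2 with slerp weights a = sin((1−f)δ)/sin δ ≈ 0.507, b = sin(fδ)/sin δ ≈ 0.507.
p = a·p₁ + b·p₂ ≈ (0.563, 0.292, 0.773); φ = arcsin(p_z) ≈ 50.62°, λ = atan2(p_y, p_x) ≈ 27.37°.

≈ 51°N, 27°E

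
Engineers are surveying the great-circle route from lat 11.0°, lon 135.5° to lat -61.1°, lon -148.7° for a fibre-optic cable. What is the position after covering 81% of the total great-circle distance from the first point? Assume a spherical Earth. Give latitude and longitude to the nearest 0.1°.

Convert each endpoint to a unit vector on the sphere (x = cos φ cos λ, y = cos φ sin λ, z = sin φ).
The central angle between the endpoints is δ = arccos(p₁·p₂) ≈ 1.621 rad (92.9°).
Interpolate at f = 0.81 with slerp weights a = sin((1−f)δ)/sin δ ≈ 0.304, b = sin(fδ)/sin δ ≈ 0.968.
p = a·p₁ + b·p₂ ≈ (-0.612, -0.034, -0.790); φ = arcsin(p_z) ≈ -52.16°, λ = atan2(p_y, p_x) ≈ -176.80°.

≈ lat -52.2°, lon -176.8°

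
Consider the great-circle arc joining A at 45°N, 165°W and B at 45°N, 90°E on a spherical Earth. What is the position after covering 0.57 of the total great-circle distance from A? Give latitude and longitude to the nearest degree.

Write both endpoints as unit vectors p₁, p₂ with components (cos φ cos λ, cos φ sin λ, sin φ).
The central angle between the endpoints is δ = arccos(p₁·p₂) ≈ 1.191 rad (68.2°).
Interpolate at f = 0.57 with slerp weights a = sin((1−f)δ)/sin δ ≈ 0.528, b = sin(fδ)/sin δ ≈ 0.676.
p = a·p₁ + b·p₂ ≈ (-0.360, 0.382, 0.851); φ = arcsin(p_z) ≈ 58.34°, λ = atan2(p_y, p_x) ≈ 133.37°.

≈ 58°N, 133°E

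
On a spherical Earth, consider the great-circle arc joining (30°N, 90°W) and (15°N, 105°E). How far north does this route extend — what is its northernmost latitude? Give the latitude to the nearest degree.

≈ 73°N

The great circle lies in the plane with unit normal n̂ = (p₁ × p₂)/|p₁ × p₂|.
Here n̂_z ≈ -0.295; the vertex latitude is φ_max = arccos|n̂_z| ≈ 72.9°.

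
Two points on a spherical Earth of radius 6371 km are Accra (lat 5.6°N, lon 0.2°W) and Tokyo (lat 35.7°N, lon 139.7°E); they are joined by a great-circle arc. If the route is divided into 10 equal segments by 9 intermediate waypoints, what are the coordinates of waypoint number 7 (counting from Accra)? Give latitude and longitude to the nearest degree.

From cos δ = sin φ₁ sin φ₂ + cos φ₁ cos φ₂ cos Δλ, the central angle is δ ≈ 2.167 rad (124.1°).
Interpolate at f = 7/10 with slerp weights a = sin((1−f)δ)/sin δ ≈ 0.731, b = sin(fδ)/sin δ ≈ 1.206.
p = a·p₁ + b·p₂ ≈ (-0.019, 0.631, 0.775); φ = arcsin(p_z) ≈ 50.84°, λ = atan2(p_y, p_x) ≈ 91.77°.

≈ lat 51°N, lon 92°E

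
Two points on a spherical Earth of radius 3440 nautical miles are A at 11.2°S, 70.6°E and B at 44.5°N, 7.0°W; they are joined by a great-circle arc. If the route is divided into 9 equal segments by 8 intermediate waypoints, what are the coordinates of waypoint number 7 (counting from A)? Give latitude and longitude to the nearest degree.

≈ 36°N, 17°E

Write both endpoints as unit vectors p₁, p₂ with components (cos φ cos λ, cos φ sin λ, sin φ).
The central angle between the endpoints is δ = arccos(p₁·p₂) ≈ 1.557 rad (89.2°).
Interpolate at f = 7/9 with slerp weights a = sin((1−f)δ)/sin δ ≈ 0.339, b = sin(fδ)/sin δ ≈ 0.936.
p = a·p₁ + b·p₂ ≈ (0.773, 0.232, 0.590); φ = arcsin(p_z) ≈ 36.17°, λ = atan2(p_y, p_x) ≈ 16.73°.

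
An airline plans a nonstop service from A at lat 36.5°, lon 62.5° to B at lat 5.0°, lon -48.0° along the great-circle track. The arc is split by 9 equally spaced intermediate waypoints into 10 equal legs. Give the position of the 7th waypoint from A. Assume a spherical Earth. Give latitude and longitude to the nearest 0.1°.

≈ lat 23.6°, lon -22.3°

The haversine formula gives a central angle δ ≈ 1.801 rad (103.2°) between the endpoints.
Interpolate at f = 7/10 with slerp weights a = sin((1−f)δ)/sin δ ≈ 0.529, b = sin(fδ)/sin δ ≈ 0.978.
p = a·p₁ + b·p₂ ≈ (0.848, -0.347, 0.400); φ = arcsin(p_z) ≈ 23.56°, λ = atan2(p_y, p_x) ≈ -22.27°.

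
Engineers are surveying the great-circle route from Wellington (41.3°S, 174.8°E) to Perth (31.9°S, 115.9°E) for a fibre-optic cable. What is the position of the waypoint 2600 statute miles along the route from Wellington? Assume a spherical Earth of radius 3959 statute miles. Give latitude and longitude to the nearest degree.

Write both endpoints as unit vectors p₁, p₂ with components (cos φ cos λ, cos φ sin λ, sin φ).
The central angle between the endpoints is δ = arccos(p₁·p₂) ≈ 0.825 rad (47.3°). The total great-circle distance is δ·R ≈ 0.825 × 3959 ≈ 3268 mi, so the target fraction is f = 2600/3268 ≈ 0.796.
Interpolate at f ≈ 0.796 with slerp weights a = sin((1−f)δ)/sin δ ≈ 0.229, b = sin(fδ)/sin δ ≈ 0.831.
p = a·p₁ + b·p₂ ≈ (-0.479, 0.650, -0.590); φ = arcsin(p_z) ≈ -36.15°, λ = atan2(p_y, p_x) ≈ 126.39°.

≈ (36°S, 126°E)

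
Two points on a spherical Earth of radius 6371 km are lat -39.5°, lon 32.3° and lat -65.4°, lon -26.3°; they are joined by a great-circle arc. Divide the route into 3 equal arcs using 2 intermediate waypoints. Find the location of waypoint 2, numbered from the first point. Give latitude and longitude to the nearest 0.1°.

Write both endpoints as unit vectors p₁, p₂ with components (cos φ cos λ, cos φ sin λ, sin φ).
The central angle between the endpoints is δ = arccos(p₁·p₂) ≈ 0.729 rad (41.8°).
Interpolate at f = 2/3 with slerp weights a = sin((1−f)δ)/sin δ ≈ 0.361, b = sin(fδ)/sin δ ≈ 0.701.
p = a·p₁ + b·p₂ ≈ (0.497, 0.020, -0.867); φ = arcsin(p_z) ≈ -60.15°, λ = atan2(p_y, p_x) ≈ 2.26°.

≈ lat -60.2°, lon 2.3°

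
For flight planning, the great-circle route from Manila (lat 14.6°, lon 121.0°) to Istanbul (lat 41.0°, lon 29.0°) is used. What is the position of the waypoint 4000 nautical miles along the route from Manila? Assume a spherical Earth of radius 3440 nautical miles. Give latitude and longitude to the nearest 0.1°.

Write both endpoints as unit vectors p₁, p₂ with components (cos φ cos λ, cos φ sin λ, sin φ).
The central angle between the endpoints is δ = arccos(p₁·p₂) ≈ 1.430 rad (82.0°). The total great-circle distance is δ·R ≈ 1.430 × 3440 ≈ 4921 nmi, so the target fraction is f = 4000/4921 ≈ 0.813.
Interpolate at f ≈ 0.813 with slerp weights a = sin((1−f)δ)/sin δ ≈ 0.267, b = sin(fδ)/sin δ ≈ 0.927.
p = a·p₁ + b·p₂ ≈ (0.479, 0.561, 0.676); φ = arcsin(p_z) ≈ 42.49°, λ = atan2(p_y, p_x) ≈ 49.51°.

≈ lat 42.5°, lon 49.5°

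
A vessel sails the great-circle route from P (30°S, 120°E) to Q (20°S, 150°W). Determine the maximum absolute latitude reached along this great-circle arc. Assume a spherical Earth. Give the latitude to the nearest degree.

≈ 34°S

The great circle lies in the plane with unit normal n̂ = (p₁ × p₂)/|p₁ × p₂|.
Here n̂_z ≈ +0.826; the vertex latitude is φ_max = arccos|n̂_z| ≈ 34.3°.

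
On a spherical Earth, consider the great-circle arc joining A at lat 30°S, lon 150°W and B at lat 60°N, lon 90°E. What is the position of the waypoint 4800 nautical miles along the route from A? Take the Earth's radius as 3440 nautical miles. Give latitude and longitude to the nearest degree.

Write both endpoints as unit vectors p₁, p₂ with components (cos φ cos λ, cos φ sin λ, sin φ).
The central angle between the endpoints is δ = arccos(p₁·p₂) ≈ 2.278 rad (130.5°). The total great-circle distance is δ·R ≈ 2.278 × 3440 ≈ 7835 nmi, so the target fraction is f = 4800/7835 ≈ 0.613.
Interpolate at f ≈ 0.613 with slerp weights a = sin((1−f)δ)/sin δ ≈ 1.016, b = sin(fδ)/sin δ ≈ 1.295.
p = a·p₁ + b·p₂ ≈ (-0.762, 0.208, 0.614); φ = arcsin(p_z) ≈ 37.86°, λ = atan2(p_y, p_x) ≈ 164.75°.

≈ lat 38°N, lon 165°E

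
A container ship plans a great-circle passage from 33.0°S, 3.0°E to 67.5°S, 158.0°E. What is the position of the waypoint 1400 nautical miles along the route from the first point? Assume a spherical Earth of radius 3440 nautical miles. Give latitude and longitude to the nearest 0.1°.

Write both endpoints as unit vectors p₁, p₂ with components (cos φ cos λ, cos φ sin λ, sin φ).
The central angle between the endpoints is δ = arccos(p₁·p₂) ≈ 1.357 rad (77.7°). The total great-circle distance is δ·R ≈ 1.357 × 3440 ≈ 4668 nmi, so the target fraction is f = 1400/4668 ≈ 0.300.
Interpolate at f ≈ 0.300 with slerp weights a = sin((1−f)δ)/sin δ ≈ 0.832, b = sin(fδ)/sin δ ≈ 0.405.
p = a·p₁ + b·p₂ ≈ (0.553, 0.095, -0.828); φ = arcsin(p_z) ≈ -55.85°, λ = atan2(p_y, p_x) ≈ 9.70°.

≈ 55.8°S, 9.7°E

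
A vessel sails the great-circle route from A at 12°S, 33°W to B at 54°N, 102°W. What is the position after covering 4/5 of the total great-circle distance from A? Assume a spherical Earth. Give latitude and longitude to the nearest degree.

Write both endpoints as unit vectors p₁, p₂ with components (cos φ cos λ, cos φ sin λ, sin φ).
The central angle between the endpoints is δ = arccos(p₁·p₂) ≈ 1.533 rad (87.8°).
Interpolate at f = 4/5 with slerp weights a = sin((1−f)δ)/sin δ ≈ 0.302, b = sin(fδ)/sin δ ≈ 0.942.
p = a·p₁ + b·p₂ ≈ (0.133, -0.702, 0.699); φ = arcsin(p_z) ≈ 44.37°, λ = atan2(p_y, p_x) ≈ -79.31°.

≈ 44°N, 79°W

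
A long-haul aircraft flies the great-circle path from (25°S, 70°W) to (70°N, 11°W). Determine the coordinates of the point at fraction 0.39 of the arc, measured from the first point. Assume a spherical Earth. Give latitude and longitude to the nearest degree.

≈ (14°N, 58°W)

Convert each endpoint to a unit vector on the sphere (x = cos φ cos λ, y = cos φ sin λ, z = sin φ).
The central angle between the endpoints is δ = arccos(p₁·p₂) ≈ 1.811 rad (103.7°).
Interpolate at f = 0.39 with slerp weights a = sin((1−f)δ)/sin δ ≈ 0.920, b = sin(fδ)/sin δ ≈ 0.668.
p = a·p₁ + b·p₂ ≈ (0.509, -0.827, 0.239); φ = arcsin(p_z) ≈ 13.83°, λ = atan2(p_y, p_x) ≈ -58.36°.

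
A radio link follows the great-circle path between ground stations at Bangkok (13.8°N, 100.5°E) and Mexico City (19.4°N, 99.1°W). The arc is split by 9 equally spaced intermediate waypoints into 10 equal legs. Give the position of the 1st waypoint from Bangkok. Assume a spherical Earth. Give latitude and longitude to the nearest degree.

The haversine formula gives a central angle δ ≈ 2.471 rad (141.6°) between the endpoints.
Interpolate at f = 1/10 with slerp weights a = sin((1−f)δ)/sin δ ≈ 1.278, b = sin(fδ)/sin δ ≈ 0.394.
p = a·p₁ + b·p₂ ≈ (-0.285, 0.854, 0.436); φ = arcsin(p_z) ≈ 25.83°, λ = atan2(p_y, p_x) ≈ 108.46°.

≈ (26°N, 108°E)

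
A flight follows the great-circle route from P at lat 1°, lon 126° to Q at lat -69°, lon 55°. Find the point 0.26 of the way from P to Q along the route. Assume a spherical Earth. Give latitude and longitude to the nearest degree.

≈ lat -20°, lon 118°

The haversine formula gives a central angle δ ≈ 1.470 rad (84.2°) between the endpoints.
Interpolate at f = 0.26 with slerp weights a = sin((1−f)δ)/sin δ ≈ 0.890, b = sin(fδ)/sin δ ≈ 0.375.
p = a·p₁ + b·p₂ ≈ (-0.446, 0.830, -0.334); φ = arcsin(p_z) ≈ -19.54°, λ = atan2(p_y, p_x) ≈ 118.25°.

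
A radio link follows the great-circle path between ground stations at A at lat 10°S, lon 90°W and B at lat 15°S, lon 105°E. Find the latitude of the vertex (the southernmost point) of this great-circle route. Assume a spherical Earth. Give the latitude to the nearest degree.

≈ 60°S

The great circle lies in the plane with unit normal n̂ = (p₁ × p₂)/|p₁ × p₂|.
Here n̂_z ≈ -0.506; the vertex latitude is φ_max = arccos|n̂_z| ≈ 59.6°.
Check via Clairaut: cos φ_max = |cos φ₁| · sin C = cos(10.0°)·sin(149.1°) ≈ 0.506, again giving ≈ 59.6°.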